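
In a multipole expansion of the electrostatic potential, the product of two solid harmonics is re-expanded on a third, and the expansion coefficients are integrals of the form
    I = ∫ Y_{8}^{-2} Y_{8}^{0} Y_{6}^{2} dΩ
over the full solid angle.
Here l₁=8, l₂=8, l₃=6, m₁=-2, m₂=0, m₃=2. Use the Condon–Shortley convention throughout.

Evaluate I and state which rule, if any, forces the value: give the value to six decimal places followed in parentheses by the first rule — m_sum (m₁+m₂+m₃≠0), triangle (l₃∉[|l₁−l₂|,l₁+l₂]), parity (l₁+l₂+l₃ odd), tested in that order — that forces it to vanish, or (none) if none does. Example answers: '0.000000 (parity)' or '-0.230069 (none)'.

-0.080626 (none)

Checks pass: Σm=0; 22 even; l₃=6∈[0,16].
(2·8+1)(2·8+1)(2·6+1) = 3757
Δ: 10! 6! 6! / 23! → 1/13742520792
sum: t=2:+1/41803776000 t=3:−1/435456000 t=4:+1/39813120 t=5:−1/18662400 t=6:+1/39813120 t=7:−1/435456000 t=8:+1/41803776000 = -11/1393459200
3j²(8 8 6; 0 0 0) = Δ·Π!·Σ² = 600/96577  (sign -1)
sum: t=4:+1/597196800 t=5:−1/62208000 t=6:+1/39813120 t=7:−1/130636800 t=8:+1/2786918400 = 143/41803776000
3j²(8 8 6; -2 0 2) = Δ·Π!·Σ² = 26/7429  (sign +1)
combine: 4πI² = 3757·600/96577·26/7429 = 15600/190969
take √, sign -1: I = -0.08062615
No selection rule forces the value: the integral is nonzero (none).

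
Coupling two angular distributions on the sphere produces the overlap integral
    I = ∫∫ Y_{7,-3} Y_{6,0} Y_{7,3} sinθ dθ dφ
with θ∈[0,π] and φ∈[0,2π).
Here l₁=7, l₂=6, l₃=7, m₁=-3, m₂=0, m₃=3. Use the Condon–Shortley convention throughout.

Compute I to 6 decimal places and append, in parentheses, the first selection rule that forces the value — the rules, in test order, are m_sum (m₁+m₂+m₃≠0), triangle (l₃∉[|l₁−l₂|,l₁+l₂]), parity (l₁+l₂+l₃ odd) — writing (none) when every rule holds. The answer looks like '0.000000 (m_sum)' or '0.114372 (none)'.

m-sum 0 ✓  L=20 even ✓  1≤7≤13 ✓
Π(2lᵢ+1) = 15×13×15 = 2925
triangle coeff Δ(7,6,7) = 1/2444321880
Σ_t [0,6]: t=0:+1/2612736000 t=1:−1/20736000 t=2:+1/1658880 t=3:−1/746496 t=4:+1/1658880 t=5:−1/20736000 t=6:+1/2612736000 = -1/4354560
(3j)²=1000/138567 [(7 6 7; 0 0 0)], sign=+1
Σ_t [2,6]: t=2:+1/92897280 t=3:−1/6531840 t=4:+1/3317760 t=5:−1/10368000 t=6:+1/298598400 = 197/2985984000
(3j)²=38809/5542680 [(7 6 7; -3 0 3)], sign=+1
⇒ 4πI² = 24255625/164109517
I = (+1)√(24255625/164109517/(4π)) = 0.10845121
No selection rule forces the value: the integral is nonzero (none).

0.108451 (none)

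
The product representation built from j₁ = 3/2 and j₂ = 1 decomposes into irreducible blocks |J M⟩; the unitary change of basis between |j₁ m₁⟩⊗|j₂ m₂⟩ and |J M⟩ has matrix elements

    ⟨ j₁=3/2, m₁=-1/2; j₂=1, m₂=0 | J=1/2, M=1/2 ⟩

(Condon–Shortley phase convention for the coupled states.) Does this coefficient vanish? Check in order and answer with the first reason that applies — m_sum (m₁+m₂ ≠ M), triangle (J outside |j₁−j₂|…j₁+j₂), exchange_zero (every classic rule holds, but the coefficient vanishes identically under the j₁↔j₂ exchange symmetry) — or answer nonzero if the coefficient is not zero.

m-sum: m₁+m₂ = -1/2+0 = -1/2, M = 1/2  ✗ ⇒ coefficient is 0

m_sum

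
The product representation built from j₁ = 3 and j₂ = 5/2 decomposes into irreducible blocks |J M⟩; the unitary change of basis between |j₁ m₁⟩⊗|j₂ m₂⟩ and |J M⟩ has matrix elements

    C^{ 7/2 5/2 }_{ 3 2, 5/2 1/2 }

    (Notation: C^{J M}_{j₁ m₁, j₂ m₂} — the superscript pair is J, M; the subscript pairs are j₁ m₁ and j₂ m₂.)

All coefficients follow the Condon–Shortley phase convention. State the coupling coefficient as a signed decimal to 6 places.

−√(2/63) ≈ -0.178174

√[8·2!4!3!/10! · 5!1!3!2!6!1!] = √(4608/7)
  +(−1)^0/∏(0,2,1,3,3,0)! = 1/72  (running 1/72)
  +(−1)^1/∏(1,1,0,2,4,1)! = -1/48  (running -1/144)
⟨..|..⟩ = √(4608/7)·(-1/144) = -0.178174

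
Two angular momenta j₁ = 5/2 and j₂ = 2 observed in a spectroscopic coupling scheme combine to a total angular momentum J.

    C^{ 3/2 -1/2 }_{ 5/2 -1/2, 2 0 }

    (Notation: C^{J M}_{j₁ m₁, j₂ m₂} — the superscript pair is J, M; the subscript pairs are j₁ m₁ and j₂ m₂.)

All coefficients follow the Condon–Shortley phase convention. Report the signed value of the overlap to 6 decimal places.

√[4·3!2!1!/7! · 2!3!2!2!1!2!] = √(32/35)
  +(−1)^1/∏(1,2,2,1,0,0)! = -1/4  (running -1/4)
  +(−1)^2/∏(2,1,1,0,1,1)! = 1/2  (running 1/4)
⟨..|..⟩ = √(32/35)·(1/4) = +0.239046

+√(2/35) ≈ +0.239046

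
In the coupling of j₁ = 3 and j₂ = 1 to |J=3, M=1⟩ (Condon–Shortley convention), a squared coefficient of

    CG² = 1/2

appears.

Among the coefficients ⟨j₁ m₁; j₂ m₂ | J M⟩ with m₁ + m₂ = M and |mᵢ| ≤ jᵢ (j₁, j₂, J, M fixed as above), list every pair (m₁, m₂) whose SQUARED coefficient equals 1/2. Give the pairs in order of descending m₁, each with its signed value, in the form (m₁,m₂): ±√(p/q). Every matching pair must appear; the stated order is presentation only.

Admissible pairs with m₁+m₂ = M = 1: (0,1), (1,0), (2,-1)
  (m₁,m₂)=(2,-1): CG² = 5/12, CG = +√(5/12)
  (m₁,m₂)=(1,0): CG² = 1/12, CG = +√(1/12)
  (m₁,m₂)=(0,1): CG² = 1/2, CG = −√(1/2)   ← matches the target
Pairs with CG² = 1/2: (0,1): −√(1/2)

(0,1): −√(1/2)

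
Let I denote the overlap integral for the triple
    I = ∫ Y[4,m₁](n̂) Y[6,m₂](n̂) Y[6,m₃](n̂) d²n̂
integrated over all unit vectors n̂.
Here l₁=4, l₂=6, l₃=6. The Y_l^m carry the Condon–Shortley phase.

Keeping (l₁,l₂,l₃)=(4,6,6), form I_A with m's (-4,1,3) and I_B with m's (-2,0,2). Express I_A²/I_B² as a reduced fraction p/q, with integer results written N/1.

l's match ⇒ only the (l;m) 3-j factors differ between A and B.
A: triangle coeff Δ(4,6,6) = 1/15315300; Σ_t [4,4]: t=4:+1/414720 = 1/414720; (3j)²=49/2431 [(4 6 6; -4 1 3)], sign=-1
B: triangle coeff Δ(4,6,6) = 1/15315300; Σ_t [2,4]: t=2:+1/55296 t=3:−1/25920 t=4:+1/138240 = -11/829440; (3j)²=11/1326 [(4 6 6; -2 0 2)], sign=-1
I_A²/I_B² = (49/2431)/(11/1326) = 294/121

294/121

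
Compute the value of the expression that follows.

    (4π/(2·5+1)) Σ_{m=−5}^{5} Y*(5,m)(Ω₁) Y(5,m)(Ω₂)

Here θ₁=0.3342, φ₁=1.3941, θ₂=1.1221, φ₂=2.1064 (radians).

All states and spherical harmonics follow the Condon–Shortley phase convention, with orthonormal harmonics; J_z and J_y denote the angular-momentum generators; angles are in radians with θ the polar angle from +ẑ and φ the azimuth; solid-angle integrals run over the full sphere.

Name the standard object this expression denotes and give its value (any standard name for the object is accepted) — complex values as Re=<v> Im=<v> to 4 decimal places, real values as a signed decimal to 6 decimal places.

Legendre polynomial (addition theorem), -0.233218

This sum is the spherical-harmonic addition theorem: it equals the Legendre polynomial P_l(cos γ) of the angle γ between the two directions.
Term-by-term m-sum for l=5 (normalisation 4π/11 = 1.142397):
  m=-5: (0.00136 + 0.00112j) × (-0.12324 + 0.24652j) = -0.00044 + 0.00020j  (running Σ = -0.00044 + 0.00020j)
  m=-4: (0.01221 - 0.01042j) × (-0.22701 - 0.35290j) = -0.00645 - 0.00194j  (running Σ = -0.00689 - 0.00174j)
  m=-3: (-0.04341 - 0.07407j) × (0.17539 - 0.00632j) = -0.00808 - 0.01272j  (running Σ = -0.01497 - 0.01446j)
  m=-2: (-0.27106 + 0.09999j) × (0.12451 - 0.22814j) = -0.01094 + 0.07429j  (running Σ = -0.02591 + 0.05983j)
  m=-1: (0.09659 + 0.54094j) × (0.13120 + 0.22108j) = -0.10692 + 0.09233j  (running Σ = -0.13283 + 0.15216j)
  m=0: (0.29875 + 0.00000j) × (0.20590 + 0.00000j) = 0.06151 + 0.00000j  (running Σ = -0.07132 + 0.15216j)
  m=1: (-0.09659 + 0.54094j) × (-0.13120 + 0.22108j) = -0.10692 - 0.09233j  (running Σ = -0.17823 + 0.05983j)
  m=2: (-0.27106 - 0.09999j) × (0.12451 + 0.22814j) = -0.01094 - 0.07429j  (running Σ = -0.18917 - 0.01446j)
  m=3: (0.04341 - 0.07407j) × (-0.17539 - 0.00632j) = -0.00808 + 0.01272j  (running Σ = -0.19725 - 0.00174j)
  m=4: (0.01221 + 0.01042j) × (-0.22701 + 0.35290j) = -0.00645 + 0.00194j  (running Σ = -0.20370 + 0.00020j)
  m=5: (-0.00136 + 0.00112j) × (0.12324 + 0.24652j) = -0.00044 - 0.00020j  (running Σ = -0.20415 + 0.00000j)
Total Σ_m = -0.20415 + 0.00000j. Multiply by 1.142397: -0.23322 + 0.00000j. P_5(cos γ) = -0.233218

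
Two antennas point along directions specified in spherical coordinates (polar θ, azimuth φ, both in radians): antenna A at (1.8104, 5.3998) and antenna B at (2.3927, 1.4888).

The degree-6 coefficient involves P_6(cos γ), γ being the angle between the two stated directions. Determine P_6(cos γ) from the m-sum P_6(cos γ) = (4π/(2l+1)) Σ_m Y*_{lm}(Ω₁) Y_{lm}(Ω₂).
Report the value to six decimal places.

0.131728

Term-by-term m-sum for l=6 (normalisation 4π/13 = 0.966644):
  [-6]  conj(Y_{6,-6})(Ω₁) = (0.225167, 0.337808) ; Y_{6,-6}(Ω₂) = (-0.042405, -0.022726) ; Δ = (-0.001871, -0.019442)
  [-5]  conj(Y_{6,-5})(Ω₁) = (0.100039, -0.328675) ; Y_{6,-5}(Ω₂) = (-0.071467, 0.164439) ; Δ = (0.046898, 0.039940)
  [-4]  conj(Y_{6,-4})(Ω₁) = (0.111722, -0.046179) ; Y_{6,-4}(Ω₂) = (0.355684, 0.121030) ; Δ = (0.045327, -0.002903)
  [-3]  conj(Y_{6,-3})(Ω₁) = (-0.297422, -0.159191) ; Y_{6,-3}(Ω₂) = (0.106373, -0.423674) ; Δ = (-0.099083, 0.109076)
  [-2]  conj(Y_{6,-2})(Ω₁) = (-0.005441, -0.027409) ; Y_{6,-2}(Ω₂) = (-0.125260, -0.020728) ; Δ = (0.000113, 0.003546)
  [-1]  conj(Y_{6,-1})(Ω₁) = (-0.205813, 0.250688) ; Y_{6,-1}(Ω₂) = (0.026866, -0.326918) ; Δ = (0.076425, 0.074019)
  [+0]  conj(Y_{6,0})(Ω₁) = (-0.002817, -0.000000) ; Y_{6,0}(Ω₂) = (-0.232808, 0.000000) ; Δ = (0.000656, 0.000000)
  [+1]  conj(Y_{6,1})(Ω₁) = (0.205813, 0.250688) ; Y_{6,1}(Ω₂) = (-0.026866, -0.326918) ; Δ = (0.076425, -0.074019)
  [+2]  conj(Y_{6,2})(Ω₁) = (-0.005441, 0.027409) ; Y_{6,2}(Ω₂) = (-0.125260, 0.020728) ; Δ = (0.000113, -0.003546)
  [+3]  conj(Y_{6,3})(Ω₁) = (0.297422, -0.159191) ; Y_{6,3}(Ω₂) = (-0.106373, -0.423674) ; Δ = (-0.099083, -0.109076)
  [+4]  conj(Y_{6,4})(Ω₁) = (0.111722, 0.046179) ; Y_{6,4}(Ω₂) = (0.355684, -0.121030) ; Δ = (0.045327, 0.002903)
  [+5]  conj(Y_{6,5})(Ω₁) = (-0.100039, -0.328675) ; Y_{6,5}(Ω₂) = (0.071467, 0.164439) ; Δ = (0.046898, -0.039940)
  [+6]  conj(Y_{6,6})(Ω₁) = (0.225167, -0.337808) ; Y_{6,6}(Ω₂) = (-0.042405, 0.022726) ; Δ = (-0.001871, 0.019442)
Σ over m = (0.136274, 0.000000); ×(4π/13) → (0.131728, 0.000000). Real part: 0.131728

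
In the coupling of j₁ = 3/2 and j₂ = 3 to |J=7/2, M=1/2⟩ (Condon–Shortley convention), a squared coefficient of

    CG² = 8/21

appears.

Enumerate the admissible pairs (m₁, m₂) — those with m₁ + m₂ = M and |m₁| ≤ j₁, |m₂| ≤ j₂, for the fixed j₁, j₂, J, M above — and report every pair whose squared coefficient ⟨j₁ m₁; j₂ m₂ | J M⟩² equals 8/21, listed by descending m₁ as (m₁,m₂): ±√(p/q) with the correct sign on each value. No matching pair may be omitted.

(3/2,-1): +√(8/21)

Admissible pairs with m₁+m₂ = M = 1/2: (-3/2,2), (-1/2,1), (1/2,0), (3/2,-1)
  (m₁,m₂)=(3/2,-1): CG² = 8/21, CG = +√(8/21)   ← matches the target
  (m₁,m₂)=(1/2,0): CG² = 2/21, CG = +√(2/21)
  (m₁,m₂)=(-1/2,1): CG² = 2/7, CG = −√(2/7)
  (m₁,m₂)=(-3/2,2): CG² = 5/21, CG = −√(5/21)
Pairs with CG² = 8/21: (3/2,-1): +√(8/21)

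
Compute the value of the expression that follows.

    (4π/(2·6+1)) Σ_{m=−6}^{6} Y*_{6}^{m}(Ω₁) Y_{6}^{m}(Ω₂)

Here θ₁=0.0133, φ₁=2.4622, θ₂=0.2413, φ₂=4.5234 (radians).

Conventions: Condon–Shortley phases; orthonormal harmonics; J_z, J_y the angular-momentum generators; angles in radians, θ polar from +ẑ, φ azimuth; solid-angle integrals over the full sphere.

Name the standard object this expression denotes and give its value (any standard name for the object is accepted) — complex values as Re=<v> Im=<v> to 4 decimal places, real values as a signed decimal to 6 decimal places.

This sum is the spherical-harmonic addition theorem: it equals the Legendre polynomial P_l(cos γ) of the angle γ between the two directions.
Expand P_6 via completeness: Σ_{m} conj(Y_{6,m}) at Ω₁ times Y_{6,m} at Ω₂ —
  [-6]  conj(Y_{6,-6})(Ω₁) = -0.000000+0.000000i ; Y_{6,-6}(Ω₂) = -0.000038-0.000082i ; Δ = +0.000000+0.000000i
  [-5]  conj(Y_{6,-5})(Ω₁) = +0.000000-0.000000i ; Y_{6,-5}(Ω₂) = -0.001026+0.000742i ; Δ = -0.000000+0.000000i
  [-4]  conj(Y_{6,-4})(Ω₁) = -0.000000-0.000000i ; Y_{6,-4}(Ω₂) = +0.007934+0.007480i ; Δ = -0.000000-0.000000i
  [-3]  conj(Y_{6,-3})(Ω₁) = +0.000006+0.000011i ; Y_{6,-3}(Ω₂) = +0.034173-0.053673i ; Δ = +0.000001+0.000000i
  [-2]  conj(Y_{6,-2})(Ω₁) = +0.000194-0.000901i ; Y_{6,-2}(Ω₂) = -0.231052-0.091744i ; Δ = -0.000127+0.000190i
  [-1]  conj(Y_{6,-1})(Ω₁) = -0.034070+0.027517i ; Y_{6,-1}(Ω₂) = -0.108686+0.568230i ; Δ = -0.011933-0.022350i
  [+0]  conj(Y_{6,0})(Ω₁) = +1.015219-0.000000i ; Y_{6,0}(Ω₂) = +0.482877+0.000000i ; Δ = +0.490225+0.000000i
  [+1]  conj(Y_{6,1})(Ω₁) = +0.034070+0.027517i ; Y_{6,1}(Ω₂) = +0.108686+0.568230i ; Δ = -0.011933+0.022350i
  [+2]  conj(Y_{6,2})(Ω₁) = +0.000194+0.000901i ; Y_{6,2}(Ω₂) = -0.231052+0.091744i ; Δ = -0.000127-0.000190i
  [+3]  conj(Y_{6,3})(Ω₁) = -0.000006+0.000011i ; Y_{6,3}(Ω₂) = -0.034173-0.053673i ; Δ = +0.000001-0.000000i
  [+4]  conj(Y_{6,4})(Ω₁) = -0.000000+0.000000i ; Y_{6,4}(Ω₂) = +0.007934-0.007480i ; Δ = -0.000000+0.000000i
  [+5]  conj(Y_{6,5})(Ω₁) = -0.000000-0.000000i ; Y_{6,5}(Ω₂) = +0.001026+0.000742i ; Δ = -0.000000-0.000000i
  [+6]  conj(Y_{6,6})(Ω₁) = -0.000000-0.000000i ; Y_{6,6}(Ω₂) = -0.000038+0.000082i ; Δ = +0.000000-0.000000i
Total Σ_m = +0.466106-0.000000i. Multiply by 0.966644: +0.450559-0.000000i. P_6(cos γ) = 0.450559

Legendre polynomial (addition theorem), +0.450559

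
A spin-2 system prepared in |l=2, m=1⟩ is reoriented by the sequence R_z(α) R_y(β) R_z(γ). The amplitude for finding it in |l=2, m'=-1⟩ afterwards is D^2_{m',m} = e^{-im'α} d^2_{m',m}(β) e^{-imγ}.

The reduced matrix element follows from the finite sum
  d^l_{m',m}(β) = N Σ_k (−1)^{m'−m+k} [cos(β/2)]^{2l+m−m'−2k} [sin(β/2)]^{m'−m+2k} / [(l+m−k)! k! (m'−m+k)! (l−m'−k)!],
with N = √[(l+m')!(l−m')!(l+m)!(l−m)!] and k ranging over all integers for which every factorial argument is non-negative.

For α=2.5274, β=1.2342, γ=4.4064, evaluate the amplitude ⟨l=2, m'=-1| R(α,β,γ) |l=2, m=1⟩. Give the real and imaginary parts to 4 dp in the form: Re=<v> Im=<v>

Re=-0.1687 Im=-0.5299

Split into d^2_{-1,1}(β=1.2342) × two z-phases.
c=cos(1.234200/2)=0.815560, s=sin(1.234200/2)=0.578672; N=√[1·6·6·1]=6.000000
k: max(0,(1)−(-1))=2 … min(2+(1),2−(-1))=3
  k=2: (−1)^0·6.0000/(2)·0.8156^2·0.5787^2 = +0.668188
  k=3: (−1)^1·6.0000/(6)·0.8156^0·0.5787^4 = -0.112132
d^2_{-1,1}(1.2342) = +0.668188 -0.112132 = +0.556056
Phases: e^{-i·(-1)·2.5274}=-0.817239+0.576299i, e^{-i·(1)·4.4064}=-0.301236+0.953550i ⇒ D=-0.168678-0.529854i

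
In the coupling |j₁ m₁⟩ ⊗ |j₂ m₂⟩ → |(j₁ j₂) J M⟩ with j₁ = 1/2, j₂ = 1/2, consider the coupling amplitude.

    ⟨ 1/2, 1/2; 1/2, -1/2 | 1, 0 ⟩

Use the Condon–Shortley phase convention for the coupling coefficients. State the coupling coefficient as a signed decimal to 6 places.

√[3·0!1!1!/3! · 1!0!0!1!1!1!] = √(1/2)
  +(−1)^0/∏(0,0,0,0,1,1)! = 1  (running 1)
⟨..|..⟩ = √(1/2)·(1) = +0.707107

+0.707107  (= +√(1/2))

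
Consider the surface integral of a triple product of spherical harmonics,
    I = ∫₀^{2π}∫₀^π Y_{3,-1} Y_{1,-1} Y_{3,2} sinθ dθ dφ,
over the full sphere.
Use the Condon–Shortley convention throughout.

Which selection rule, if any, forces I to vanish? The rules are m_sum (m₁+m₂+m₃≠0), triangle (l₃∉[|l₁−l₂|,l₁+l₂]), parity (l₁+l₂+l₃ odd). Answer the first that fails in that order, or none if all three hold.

azimuthal sum: -1 − 1 + 2 = 0  ✓
2 ≤ 3 ≤ 4 (triangle on l)  ✓
L = 3 + 1 + 3 = 7 (odd)  ✗

parity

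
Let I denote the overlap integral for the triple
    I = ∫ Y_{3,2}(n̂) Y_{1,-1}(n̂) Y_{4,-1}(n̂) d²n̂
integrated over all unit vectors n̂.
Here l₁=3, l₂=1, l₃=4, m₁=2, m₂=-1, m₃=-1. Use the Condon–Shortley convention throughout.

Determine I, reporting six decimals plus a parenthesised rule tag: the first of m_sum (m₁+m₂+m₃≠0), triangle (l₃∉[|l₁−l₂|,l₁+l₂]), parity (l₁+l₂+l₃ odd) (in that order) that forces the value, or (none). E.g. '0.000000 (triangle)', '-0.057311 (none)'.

Checks pass: Σm=0; 8 even; l₃=4∈[2,4].
(2·3+1)(2·1+1)(2·4+1) = 189
Δ: 0! 6! 2! / 9! → 1/252
sum: t=0:+1/36 = 1/36
3j²(3 1 4; 0 0 0) = Δ·Π!·Σ² = 4/63  (sign +1)
sum: t=0:+1/240 = 1/240
3j²(3 1 4; 2 -1 -1) = Δ·Π!·Σ² = 1/84  (sign -1)
combine: 4πI² = 189·4/63·1/84 = 1/7
take √, sign -1: I = -0.10662181
No selection rule forces the value: the integral is nonzero (none).

-0.106622 (none)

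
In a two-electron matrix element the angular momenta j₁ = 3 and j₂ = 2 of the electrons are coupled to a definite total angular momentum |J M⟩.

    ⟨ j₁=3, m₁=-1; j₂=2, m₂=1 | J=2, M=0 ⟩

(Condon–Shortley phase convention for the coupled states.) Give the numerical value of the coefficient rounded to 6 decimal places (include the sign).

√[5·3!3!1!/8! · 2!4!3!1!2!2!] = √(36/7)
  +(−1)^2/∏(2,1,2,1,1,0)! = 1/4  (running 1/4)
  +(−1)^3/∏(3,0,1,0,2,1)! = -1/12  (running 1/6)
⟨..|..⟩ = √(36/7)·(1/6) = +0.377964

+√(1/7) = +0.377964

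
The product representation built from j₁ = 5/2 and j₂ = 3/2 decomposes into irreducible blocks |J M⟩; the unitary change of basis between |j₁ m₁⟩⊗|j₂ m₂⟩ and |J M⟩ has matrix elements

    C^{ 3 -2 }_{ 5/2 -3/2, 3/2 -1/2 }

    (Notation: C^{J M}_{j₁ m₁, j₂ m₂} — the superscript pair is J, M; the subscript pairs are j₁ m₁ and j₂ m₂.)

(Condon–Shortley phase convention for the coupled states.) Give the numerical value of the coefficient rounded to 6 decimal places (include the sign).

j₁+j₂−J=1  J+j₁−j₂=4  J−j₁+j₂=2  j₁+j₂+J+1=8
(j₁±m₁, j₂±m₂, J±M) = (1,4,1,2,1,5)
P² = 48
sum k=0..1:
  [0] +1/24 = 1/24
  [1] −1/12 = -1/12
S = -1/24
C² = P²·S² = 1/12 ; C = -0.288675

−√(1/12) = -0.288675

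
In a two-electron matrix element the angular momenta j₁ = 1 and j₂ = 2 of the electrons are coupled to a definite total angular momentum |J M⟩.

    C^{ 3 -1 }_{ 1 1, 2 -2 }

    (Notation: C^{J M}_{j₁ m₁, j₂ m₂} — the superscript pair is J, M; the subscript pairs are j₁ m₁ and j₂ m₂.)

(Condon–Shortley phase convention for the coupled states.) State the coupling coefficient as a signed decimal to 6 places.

+√(1/15) = +0.258199

triangle: 0!·2!·4!/7! = 48/5040
(j±m)!: 2!·0!·0!·4!·2!·4! = 2304
prefactor² = (2J+1)·Δ·N² = 768/5
  k=0: +1/(0!·0!·0!·0!·2!·4!) = 1/48
Σ = 1/48  ⇒  CG² = 768/5·(1/48)² = 1/15
CG = +√(1/15) = +0.258199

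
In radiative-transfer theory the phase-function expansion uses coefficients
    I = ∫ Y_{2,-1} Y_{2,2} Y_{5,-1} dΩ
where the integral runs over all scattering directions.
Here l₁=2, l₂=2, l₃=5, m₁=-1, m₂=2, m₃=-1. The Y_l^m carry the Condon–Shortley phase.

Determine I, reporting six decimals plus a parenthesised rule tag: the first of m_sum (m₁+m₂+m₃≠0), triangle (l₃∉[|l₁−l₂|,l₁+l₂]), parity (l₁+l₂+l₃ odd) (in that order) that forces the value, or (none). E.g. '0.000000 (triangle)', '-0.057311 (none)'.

0.000000 (triangle)

l₃=5 ∉ [0,4] — triangle fails ⇒ I = 0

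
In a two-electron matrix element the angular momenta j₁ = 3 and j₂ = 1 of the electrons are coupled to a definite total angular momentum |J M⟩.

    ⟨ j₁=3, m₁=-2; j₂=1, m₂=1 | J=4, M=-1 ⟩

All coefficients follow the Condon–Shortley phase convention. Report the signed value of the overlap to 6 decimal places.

+0.327327  (= +√(3/28))

triangle: 0!·6!·2!/9! = 1440/362880
(j±m)!: 1!·5!·2!·0!·3!·5! = 172800
prefactor² = (2J+1)·Δ·N² = 43200/7
  k=0: +1/(0!·0!·5!·2!·1!·0!) = 1/240
Σ = 1/240  ⇒  CG² = 43200/7·(1/240)² = 3/28
CG = +√(3/28) = +0.327327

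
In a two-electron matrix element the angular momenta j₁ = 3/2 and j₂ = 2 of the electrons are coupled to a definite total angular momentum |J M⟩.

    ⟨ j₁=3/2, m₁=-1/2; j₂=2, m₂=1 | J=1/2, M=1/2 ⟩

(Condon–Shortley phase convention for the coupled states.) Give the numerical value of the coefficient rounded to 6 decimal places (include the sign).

√[2·3!0!1!/5! · 1!2!3!1!1!0!] = √(6/5)
  +(−1)^2/∏(2,1,0,1,0,0)! = 1/2  (running 1/2)
⟨..|..⟩ = √(6/5)·(1/2) = +0.547723

+0.547723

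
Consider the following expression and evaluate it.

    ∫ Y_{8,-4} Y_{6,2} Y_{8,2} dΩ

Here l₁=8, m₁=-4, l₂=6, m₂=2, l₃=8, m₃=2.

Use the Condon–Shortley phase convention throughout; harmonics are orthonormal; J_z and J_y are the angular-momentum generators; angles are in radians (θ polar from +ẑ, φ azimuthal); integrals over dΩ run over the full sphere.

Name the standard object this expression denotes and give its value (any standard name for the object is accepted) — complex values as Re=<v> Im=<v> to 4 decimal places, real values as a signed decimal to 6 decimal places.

This is a Gaunt coefficient — the integral of a triple product of spherical harmonics over the sphere.
Rules hold: Σm=0, L=22 even, 2≤8≤14.
N = 17·13·17 = 3757
Δ = 6!·10!·6!/23! = 1/13742520792
Racah Σ t=0..6: t=0:+1/41803776000 t=1:−1/435456000 t=2:+1/39813120 t=3:−1/18662400 t=4:+1/39813120 t=5:−1/435456000 t=6:+1/41803776000 = -11/1393459200
⇒ 3j(8 6 8; 0 0 0)² = 600/96577, sgn -1
Racah Σ t=2..6: t=2:+1/125411328000 t=3:−1/1567641600 t=4:+1/185794560 t=5:−1/130636800 t=6:+1/597196800 = -11/8957952000
⇒ 3j(8 6 8; -4 2 2)² = 308/96577, sgn -1
4πI² = N·(3j₀)²·(3jₘ)² = 184800/2482597
I = +1·√(0.0744382/4π) = 0.07696494

Gaunt coefficient, +0.076965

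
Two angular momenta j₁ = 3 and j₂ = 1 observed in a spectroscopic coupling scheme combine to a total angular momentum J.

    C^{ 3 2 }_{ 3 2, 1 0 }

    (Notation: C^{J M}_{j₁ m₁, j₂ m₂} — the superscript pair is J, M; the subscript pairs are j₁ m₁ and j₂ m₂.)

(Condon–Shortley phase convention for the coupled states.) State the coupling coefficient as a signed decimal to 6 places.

+0.577350  (= +√(1/3))

triangle: 1!·5!·1!/8! = 120/40320
(j±m)!: 5!·1!·1!·1!·5!·1! = 14400
prefactor² = (2J+1)·Δ·N² = 300
  k=0: +1/(0!·1!·1!·1!·4!·0!) = 1/24
  k=1: −1/(1!·0!·0!·0!·5!·1!) = -1/120
Σ = 1/30  ⇒  CG² = 300·(1/30)² = 1/3
CG = +√(1/3) = +0.577350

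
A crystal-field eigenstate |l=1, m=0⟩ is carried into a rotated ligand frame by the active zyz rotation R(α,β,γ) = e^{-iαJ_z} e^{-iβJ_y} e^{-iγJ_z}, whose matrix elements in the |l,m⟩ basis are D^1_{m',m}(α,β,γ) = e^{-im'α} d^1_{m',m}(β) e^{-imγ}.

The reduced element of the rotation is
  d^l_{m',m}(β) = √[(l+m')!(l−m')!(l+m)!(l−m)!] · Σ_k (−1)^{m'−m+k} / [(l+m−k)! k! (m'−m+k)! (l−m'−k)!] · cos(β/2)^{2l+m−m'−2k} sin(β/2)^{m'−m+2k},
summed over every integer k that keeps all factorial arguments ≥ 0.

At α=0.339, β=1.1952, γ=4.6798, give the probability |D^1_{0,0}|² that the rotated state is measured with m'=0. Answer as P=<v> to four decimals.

P=0.1346

Split into d^1_{0,0}(β=1.1952) × two z-phases.
c=cos(1.195200/2)=0.826688, s=sin(1.195200/2)=0.562660; N=√[1·1·1·1]=1.000000
k: max(0,(0)−(0))=0 … min(1+(0),1−(0))=1
  k=0: (−1)^0·1.0000/(1)·0.8267^2·0.5627^0 = +0.683414
  k=1: (−1)^1·1.0000/(1)·0.8267^0·0.5627^2 = -0.316586
d^1_{0,0}(1.1952) = +0.683414 -0.316586 = +0.366827
|D^1_{0,0}|² = |d^1_{0,0}(β)|² = (+0.366827)² = 0.134562 (the z-rotation phases have unit modulus)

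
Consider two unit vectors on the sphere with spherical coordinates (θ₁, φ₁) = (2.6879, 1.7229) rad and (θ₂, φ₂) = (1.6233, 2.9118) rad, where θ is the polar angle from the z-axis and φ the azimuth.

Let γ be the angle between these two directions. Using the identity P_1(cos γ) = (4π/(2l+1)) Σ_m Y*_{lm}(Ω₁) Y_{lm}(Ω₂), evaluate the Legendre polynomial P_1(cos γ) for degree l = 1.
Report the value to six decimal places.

0.210287

Term-by-term m-sum for l=1 (normalisation 4π/3 = 4.188790):
  [-1]  conj(Y_{1,-1})(Ω₁) = (-0.022944, 0.149678) ; Y_{1,-1}(Ω₂) = (-0.335949, -0.078587) ; Δ = (0.019471, -0.048481)
  [+0]  conj(Y_{1,0})(Ω₁) = (-0.439173, -0.000000) ; Y_{1,0}(Ω₂) = (-0.025642, 0.000000) ; Δ = (0.011261, 0.000000)
  [+1]  conj(Y_{1,1})(Ω₁) = (0.022944, 0.149678) ; Y_{1,1}(Ω₂) = (0.335949, -0.078587) ; Δ = (0.019471, 0.048481)
Total Σ_m = (0.050202, 0.000000). Multiply by 4.188790: (0.210287, 0.000000). P_1(cos γ) = 0.210287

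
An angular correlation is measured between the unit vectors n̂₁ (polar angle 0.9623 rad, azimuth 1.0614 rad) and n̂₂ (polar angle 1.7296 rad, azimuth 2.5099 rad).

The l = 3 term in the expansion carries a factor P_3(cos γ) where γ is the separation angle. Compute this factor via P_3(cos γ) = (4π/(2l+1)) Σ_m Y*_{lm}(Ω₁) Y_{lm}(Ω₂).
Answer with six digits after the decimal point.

Summing Y*_{l m}(θ₁,φ₁)·Y_{l m}(θ₂,φ₂) over m ∈ [−3, 3]; prefactor 4π/(2·3+1) = 1.795196:
  term(m=-3) = (-0.033208, 0.086413)   from Y*(Ω₁)=(-0.230263, -0.009817), Y(Ω₂)=(0.127984, -0.380736)
  term(m=-2) = (0.060129, 0.015008)   from Y*(Ω₁)=(-0.206247, 0.334889), Y(Ω₂)=(-0.047680, -0.150185)
  term(m=-1) = (-0.005725, 0.046578)   from Y*(Ω₁)=(0.081961, 0.146735), Y(Ω₂)=(0.225333, 0.164878)
  term(m=+0) = (-0.049444, -0.000000)   from Y*(Ω₁)=(-0.291432, -0.000000), Y(Ω₂)=(0.169660, 0.000000)
  term(m=+1) = (-0.005725, -0.046578)   from Y*(Ω₁)=(-0.081961, 0.146735), Y(Ω₂)=(-0.225333, 0.164878)
  term(m=+2) = (0.060129, -0.015008)   from Y*(Ω₁)=(-0.206247, -0.334889), Y(Ω₂)=(-0.047680, 0.150185)
  term(m=+3) = (-0.033208, -0.086413)   from Y*(Ω₁)=(0.230263, -0.009817), Y(Ω₂)=(-0.127984, -0.380736)
Σ over m = (-0.007051, 0.000000); ×(4π/7) → (-0.012657, 0.000000). Real part: -0.012657

-0.012657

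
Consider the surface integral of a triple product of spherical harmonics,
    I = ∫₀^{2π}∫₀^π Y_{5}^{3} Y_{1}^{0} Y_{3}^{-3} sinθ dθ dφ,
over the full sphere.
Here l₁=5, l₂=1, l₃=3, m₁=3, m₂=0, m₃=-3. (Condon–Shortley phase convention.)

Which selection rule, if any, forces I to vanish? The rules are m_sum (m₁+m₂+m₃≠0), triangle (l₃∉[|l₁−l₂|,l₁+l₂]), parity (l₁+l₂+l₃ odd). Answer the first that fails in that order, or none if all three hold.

azimuthal sum: 3 + 0 − 3 = 0  ✓
l₃ must lie in [4,6]; have l₃=3  ✗
L = 5 + 1 + 3 = 9 (odd)

triangle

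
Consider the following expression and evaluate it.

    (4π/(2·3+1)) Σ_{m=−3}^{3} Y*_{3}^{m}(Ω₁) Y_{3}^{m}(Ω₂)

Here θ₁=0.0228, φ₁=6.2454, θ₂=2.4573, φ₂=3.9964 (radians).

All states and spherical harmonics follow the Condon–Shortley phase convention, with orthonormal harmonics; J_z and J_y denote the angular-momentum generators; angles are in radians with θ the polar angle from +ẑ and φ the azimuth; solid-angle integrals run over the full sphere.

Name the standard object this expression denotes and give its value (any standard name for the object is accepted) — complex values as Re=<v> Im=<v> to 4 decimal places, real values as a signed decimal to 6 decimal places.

Legendre polynomial (addition theorem), -0.027813

This sum is the spherical-harmonic addition theorem: it equals the Legendre polynomial P_l(cos γ) of the angle γ between the two directions.
Addition theorem: P_3(cos γ) = (4π/7) Σ_m Y*_{lm}(Ω₁) Y_{lm}(Ω₂), m = −3…3:
  m=-3: (+0.000005-0.000001i) × (+0.088314+0.057504i) = +0.000000+0.000000i  (running Σ = +0.000000+0.000000i)
  m=-2: (+0.000530-0.000040i) × (+0.043785+0.313386i) = +0.000036+0.000164i  (running Σ = +0.000036+0.000164i)
  m=-1: (+0.029431-0.001113i) × (-0.268458+0.308573i) = -0.007558+0.009380i  (running Σ = -0.007522+0.009545i)
  m=0: (+0.745189-0.000000i) × (-0.000604+0.000000i) = -0.000450+0.000000i  (running Σ = -0.007972+0.009545i)
  m=1: (-0.029431-0.001113i) × (+0.268458+0.308573i) = -0.007558-0.009380i  (running Σ = -0.015530+0.000164i)
  m=2: (+0.000530+0.000040i) × (+0.043785-0.313386i) = +0.000036-0.000164i  (running Σ = -0.015494+0.000000i)
  m=3: (-0.000005-0.000001i) × (-0.088314+0.057504i) = +0.000000-0.000000i  (running Σ = -0.015493+0.000000i)
Total Σ_m = -0.015493+0.000000i. Multiply by 1.795196: -0.027813+0.000000i. P_3(cos γ) = -0.027813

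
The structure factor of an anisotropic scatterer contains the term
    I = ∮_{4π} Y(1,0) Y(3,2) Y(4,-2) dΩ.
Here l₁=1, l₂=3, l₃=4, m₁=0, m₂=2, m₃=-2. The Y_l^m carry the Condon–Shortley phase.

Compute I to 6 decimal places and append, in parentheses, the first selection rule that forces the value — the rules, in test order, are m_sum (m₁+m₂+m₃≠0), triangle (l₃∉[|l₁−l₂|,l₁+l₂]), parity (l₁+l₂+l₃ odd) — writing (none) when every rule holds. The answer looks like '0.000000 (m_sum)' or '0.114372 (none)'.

Rules hold: Σm=0, L=8 even, 2≤4≤4.
N = 3·7·9 = 189
Δ = 0!·2!·6!/9! = 1/252
Racah Σ t=0..0: t=0:+1/36 = 1/36
⇒ 3j(1 3 4; 0 0 0)² = 4/63, sgn +1
Racah Σ t=0..0: t=0:+1/120 = 1/120
⇒ 3j(1 3 4; 0 2 -2)² = 1/21, sgn +1
4πI² = N·(3j₀)²·(3jₘ)² = 4/7
I = +1·√(0.571429/4π) = 0.21324362
No selection rule forces the value: the integral is nonzero (none).

0.213244 (none)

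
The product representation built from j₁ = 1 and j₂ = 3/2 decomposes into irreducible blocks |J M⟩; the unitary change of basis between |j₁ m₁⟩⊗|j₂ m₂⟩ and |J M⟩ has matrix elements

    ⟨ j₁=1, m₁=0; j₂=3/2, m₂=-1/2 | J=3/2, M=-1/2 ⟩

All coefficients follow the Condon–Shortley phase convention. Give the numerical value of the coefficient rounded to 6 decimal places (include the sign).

j₁+j₂−J=1  J+j₁−j₂=1  J−j₁+j₂=2  j₁+j₂+J+1=5
(j₁±m₁, j₂±m₂, J±M) = (1,1,1,2,1,2)
P² = 4/15
sum k=0..1:
  [0] +1/1 = 1
  [1] −1/2 = -1/2
S = 1/2
C² = P²·S² = 1/15 ; C = +0.258199

+0.258199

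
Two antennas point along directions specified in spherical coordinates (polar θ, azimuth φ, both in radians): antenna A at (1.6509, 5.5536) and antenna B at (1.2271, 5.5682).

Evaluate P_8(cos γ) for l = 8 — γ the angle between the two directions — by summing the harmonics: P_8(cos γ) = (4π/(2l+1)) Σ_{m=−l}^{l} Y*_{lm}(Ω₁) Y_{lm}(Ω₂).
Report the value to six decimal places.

-0.398335

Addition theorem: P_8(cos γ) = (4π/17) Σ_m Y*_{lm}(Ω₁) Y_{lm}(Ω₂), m = −8…8:
  [-8]  conj(Y_{8,-8})(Ω₁) = +0.453105+0.216924i ; Y_{8,-8}(Ω₂) = +0.269092-0.169948i ; Δ = +0.158792-0.018632i
  [-7]  conj(Y_{8,-7})(Ω₁) = -0.062029-0.148904i ; Y_{8,-7}(Ω₂) = +0.131383-0.436276i ; Δ = -0.073113+0.007498i
  [-6]  conj(Y_{8,-6})(Ω₁) = +0.109694-0.315229i ; Y_{8,-6}(Ω₂) = -0.075602-0.168174i ; Δ = -0.061307+0.005384i
  [-5]  conj(Y_{8,-5})(Ω₁) = -0.162611+0.090177i ; Y_{8,-5}(Ω₂) = +0.238586+0.110385i ; Δ = -0.048751+0.003565i
  [-4]  conj(Y_{8,-4})(Ω₁) = -0.272335-0.061830i ; Y_{8,-4}(Ω₂) = +0.284515-0.082323i ; Δ = -0.082573+0.004828i
  [-3]  conj(Y_{8,-3})(Ω₁) = +0.113705+0.159960i ; Y_{8,-3}(Ω₂) = -0.073458+0.113562i ; Δ = -0.026518+0.001162i
  [-2]  conj(Y_{8,-2})(Ω₁) = -0.028365+0.253049i ; Y_{8,-2}(Ω₂) = +0.044656+0.315002i ; Δ = -0.080978+0.002365i
  [-1]  conj(Y_{8,-1})(Ω₁) = +0.149342-0.133537i ; Y_{8,-1}(Ω₂) = -0.058060-0.050409i ; Δ = -0.015402+0.000225i
  [+0]  conj(Y_{8,0})(Ω₁) = +0.247281-0.000000i ; Y_{8,0}(Ω₂) = -0.320188+0.000000i ; Δ = -0.079177+0.000000i
  [+1]  conj(Y_{8,1})(Ω₁) = -0.149342-0.133537i ; Y_{8,1}(Ω₂) = +0.058060-0.050409i ; Δ = -0.015402-0.000225i
  [+2]  conj(Y_{8,2})(Ω₁) = -0.028365-0.253049i ; Y_{8,2}(Ω₂) = +0.044656-0.315002i ; Δ = -0.080978-0.002365i
  [+3]  conj(Y_{8,3})(Ω₁) = -0.113705+0.159960i ; Y_{8,3}(Ω₂) = +0.073458+0.113562i ; Δ = -0.026518-0.001162i
  [+4]  conj(Y_{8,4})(Ω₁) = -0.272335+0.061830i ; Y_{8,4}(Ω₂) = +0.284515+0.082323i ; Δ = -0.082573-0.004828i
  [+5]  conj(Y_{8,5})(Ω₁) = +0.162611+0.090177i ; Y_{8,5}(Ω₂) = -0.238586+0.110385i ; Δ = -0.048751-0.003565i
  [+6]  conj(Y_{8,6})(Ω₁) = +0.109694+0.315229i ; Y_{8,6}(Ω₂) = -0.075602+0.168174i ; Δ = -0.061307-0.005384i
  [+7]  conj(Y_{8,7})(Ω₁) = +0.062029-0.148904i ; Y_{8,7}(Ω₂) = -0.131383-0.436276i ; Δ = -0.073113-0.007498i
  [+8]  conj(Y_{8,8})(Ω₁) = +0.453105-0.216924i ; Y_{8,8}(Ω₂) = +0.269092+0.169948i ; Δ = +0.158792+0.018632i
Accumulated sum -0.538874+0.000000i; after 4π/(2l+1) scaling, -0.398335+0.000000i ⇒ P_8 = -0.398335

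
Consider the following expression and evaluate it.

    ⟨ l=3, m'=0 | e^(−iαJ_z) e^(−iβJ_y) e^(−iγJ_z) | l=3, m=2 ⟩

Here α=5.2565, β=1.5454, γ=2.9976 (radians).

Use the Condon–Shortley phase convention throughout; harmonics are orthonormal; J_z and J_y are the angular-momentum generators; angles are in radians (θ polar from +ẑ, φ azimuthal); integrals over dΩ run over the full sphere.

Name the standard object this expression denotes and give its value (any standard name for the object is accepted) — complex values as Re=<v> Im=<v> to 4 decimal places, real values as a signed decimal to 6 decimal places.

Wigner D-matrix element, Re=0.0333 Im=0.0099

This is a Wigner D-matrix element — the rotation-matrix element ⟨l m'| R(α,β,γ) |l m⟩ in the angular-momentum basis.
First d^3_{0,2}(β=1.5454), then the phase factors e^{-i(0)α} and e^{-i(2)γ}:
c=cos(1.545400/2)=0.716028, s=sin(1.545400/2)=0.698071; N=√[6·6·120·1]=65.726707
The bounds max(0,m−m')=2 and min(l+m,l−m')=3 give 2 terms
  k=2: (−1)^0·65.7267/(12)·0.7160^4·0.6981^2 = +0.701586
  k=3: (−1)^1·65.7267/(12)·0.7160^2·0.6981^4 = -0.666837
d^3_{0,2}(1.5454) = +0.701586 -0.666837 = +0.034749
D = (+1.000000+0.000000i)·(+0.034749)·(+0.958818+0.284021i) = +0.033318+0.009870i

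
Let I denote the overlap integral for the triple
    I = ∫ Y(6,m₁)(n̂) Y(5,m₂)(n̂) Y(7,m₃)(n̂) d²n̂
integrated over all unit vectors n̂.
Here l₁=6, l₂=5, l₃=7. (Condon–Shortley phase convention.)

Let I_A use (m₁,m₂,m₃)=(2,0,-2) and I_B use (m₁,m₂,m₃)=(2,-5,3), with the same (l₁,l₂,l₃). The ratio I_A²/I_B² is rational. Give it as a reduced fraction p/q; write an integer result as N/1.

81/68600

Same 6,5,7: normalisation and zero-m 3j drop out of the ratio.
A: Δ: 4! 8! 6! / 19! → 1/174594420; sum: t=0:+1/1658880 t=1:−1/207360 t=2:+1/207360 t=3:−1/1451520 t=4:+1/116121600 = -1/12902400; 3j²(6 5 7; 2 0 -2) = Δ·Π!·Σ² = 27/1293292  (sign +1)
B: Δ: 4! 8! 6! / 19! → 1/174594420; sum: t=0:+1/9953280 = 1/9953280; 3j²(6 5 7; 2 -5 3) = Δ·Π!·Σ² = 2450/138567  (sign +1)
I_A²/I_B² = (27/1293292)/(2450/138567) = 81/68600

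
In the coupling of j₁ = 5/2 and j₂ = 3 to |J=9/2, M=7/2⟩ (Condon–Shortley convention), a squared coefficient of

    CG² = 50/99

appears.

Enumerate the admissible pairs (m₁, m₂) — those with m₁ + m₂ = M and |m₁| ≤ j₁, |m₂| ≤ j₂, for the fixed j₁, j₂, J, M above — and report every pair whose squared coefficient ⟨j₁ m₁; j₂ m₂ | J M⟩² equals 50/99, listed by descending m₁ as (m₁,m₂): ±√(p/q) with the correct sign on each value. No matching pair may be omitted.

(5/2,1): +√(50/99)

Admissible pairs with m₁+m₂ = M = 7/2: (1/2,3), (3/2,2), (5/2,1)
  (m₁,m₂)=(5/2,1): CG² = 50/99, CG = +√(50/99)   ← matches the target
  (m₁,m₂)=(3/2,2): CG² = 1/99, CG = −√(1/99)
  (m₁,m₂)=(1/2,3): CG² = 16/33, CG = −√(16/33)
Pairs with CG² = 50/99: (5/2,1): +√(50/99)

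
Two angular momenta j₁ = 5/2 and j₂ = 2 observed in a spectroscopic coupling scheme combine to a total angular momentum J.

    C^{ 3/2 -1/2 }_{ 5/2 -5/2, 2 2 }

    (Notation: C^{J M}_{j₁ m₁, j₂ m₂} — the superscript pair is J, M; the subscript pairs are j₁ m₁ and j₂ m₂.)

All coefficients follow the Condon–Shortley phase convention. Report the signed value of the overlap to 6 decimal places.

√[4·3!2!1!/7! · 0!5!4!0!1!2!] = √(384/7)
  +(−1)^3/∏(3,0,2,1,0,0)! = -1/12  (running -1/12)
⟨..|..⟩ = √(384/7)·(-1/12) = -0.617213

−√(8/21) ≈ -0.617213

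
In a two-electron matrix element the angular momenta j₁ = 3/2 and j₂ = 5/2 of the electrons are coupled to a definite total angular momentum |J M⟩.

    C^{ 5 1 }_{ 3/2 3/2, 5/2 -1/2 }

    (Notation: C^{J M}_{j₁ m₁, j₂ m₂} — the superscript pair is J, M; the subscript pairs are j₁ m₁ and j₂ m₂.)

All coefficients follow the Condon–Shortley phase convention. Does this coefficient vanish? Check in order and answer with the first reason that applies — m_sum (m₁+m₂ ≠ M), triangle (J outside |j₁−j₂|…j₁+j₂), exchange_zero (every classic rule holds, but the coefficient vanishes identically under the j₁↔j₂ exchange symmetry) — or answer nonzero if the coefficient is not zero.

m-sum: m₁+m₂ = 3/2+(-1/2) = 1, M = 1  ✓
triangle: need |j₁−j₂| ≤ J ≤ j₁+j₂, i.e. J ∈ [1, 4]; J = 5 is outside ✗ ⇒ coefficient is 0

triangle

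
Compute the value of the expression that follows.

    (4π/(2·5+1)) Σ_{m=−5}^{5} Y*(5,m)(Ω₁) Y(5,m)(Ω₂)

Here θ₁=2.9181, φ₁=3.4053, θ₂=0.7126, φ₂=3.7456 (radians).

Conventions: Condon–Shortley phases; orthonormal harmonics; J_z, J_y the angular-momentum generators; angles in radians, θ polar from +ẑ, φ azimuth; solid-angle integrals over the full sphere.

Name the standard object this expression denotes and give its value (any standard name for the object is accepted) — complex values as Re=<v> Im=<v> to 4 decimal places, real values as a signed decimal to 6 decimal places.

Legendre polynomial (addition theorem), +0.155725

This sum is the spherical-harmonic addition theorem: it equals the Legendre polynomial P_l(cos γ) of the angle γ between the two directions.
Summing Y*_{l m}(θ₁,φ₁)·Y_{l m}(θ₂,φ₂) over m ∈ [−5, 5]; prefactor 4π/(2·5+1) = 1.142397:
  m=-5: (-0.00006 - 0.00024j) × (0.05504 + 0.00672j) = -0.00000 - 0.00001j  (running Σ = -0.00000 - 0.00001j)
  m=-4: (-0.00170 - 0.00300j) × (-0.15181 - 0.13465j) = -0.00015 + 0.00069j  (running Σ = -0.00015 + 0.00067j)
  m=-3: (-0.02001 - 0.02024j) × (0.09592 + 0.38988j) = 0.00597 - 0.00974j  (running Σ = 0.00583 - 0.00907j)
  m=-2: (-0.12996 - 0.07570j) × (0.13960 - 0.36777j) = -0.04598 + 0.03723j  (running Σ = -0.04016 + 0.02816j)
  m=-1: (-0.45747 - 0.12351j) × (0.02270 - 0.01566j) = -0.01232 + 0.00436j  (running Σ = -0.05247 + 0.03252j)
  m=0: (-0.61596 + 0.00000j) × (-0.39169 + 0.00000j) = 0.24126 + 0.00000j  (running Σ = 0.18879 + 0.03252j)
  m=1: (0.45747 - 0.12351j) × (-0.02270 - 0.01566j) = -0.01232 - 0.00436j  (running Σ = 0.17647 + 0.02816j)
  m=2: (-0.12996 + 0.07570j) × (0.13960 + 0.36777j) = -0.04598 - 0.03723j  (running Σ = 0.13049 - 0.00907j)
  m=3: (0.02001 - 0.02024j) × (-0.09592 + 0.38988j) = 0.00597 + 0.00974j  (running Σ = 0.13646 + 0.00067j)
  m=4: (-0.00170 + 0.00300j) × (-0.15181 + 0.13465j) = -0.00015 - 0.00069j  (running Σ = 0.13632 - 0.00001j)
  m=5: (0.00006 - 0.00024j) × (-0.05504 + 0.00672j) = -0.00000 + 0.00001j  (running Σ = 0.13631 + 0.00000j)
Accumulated sum 0.13631 + 0.00000j; after 4π/(2l+1) scaling, 0.15572 + 0.00000j ⇒ P_5 = 0.155725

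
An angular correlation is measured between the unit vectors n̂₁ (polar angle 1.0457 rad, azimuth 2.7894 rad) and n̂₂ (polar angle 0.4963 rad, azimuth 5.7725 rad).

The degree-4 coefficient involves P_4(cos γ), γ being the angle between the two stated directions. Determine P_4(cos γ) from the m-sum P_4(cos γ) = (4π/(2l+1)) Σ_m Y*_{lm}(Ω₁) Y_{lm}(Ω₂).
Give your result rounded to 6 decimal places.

0.370682

Expand P_4 via completeness: Σ_{m} conj(Y_{4,m}) at Ω₁ times Y_{4,m} at Ω₂ —
  [-4]  conj(Y_{4,-4})(Ω₁) = +0.040017-0.244815i ; Y_{4,-4}(Ω₂) = -0.010343+0.020265i ; Δ = +0.004547+0.003343i
  [-3]  conj(Y_{4,-3})(Ω₁) = -0.199933+0.353920i ; Y_{4,-3}(Ω₂) = +0.004603+0.118748i ; Δ = -0.042948-0.022113i
  [-2]  conj(Y_{4,-2})(Ω₁) = +0.144873-0.123115i ; Y_{4,-2}(Ω₂) = +0.174787+0.285453i ; Δ = +0.060465+0.019835i
  [-1]  conj(Y_{4,-1})(Ω₁) = +0.239013-0.087841i ; Y_{4,-1}(Ω₂) = +0.416977+0.233615i ; Δ = +0.120184+0.019209i
  [+0]  conj(Y_{4,0})(Ω₁) = -0.246339-0.000000i ; Y_{4,0}(Ω₂) = +0.077194+0.000000i ; Δ = -0.019016-0.000000i
  [+1]  conj(Y_{4,1})(Ω₁) = -0.239013-0.087841i ; Y_{4,1}(Ω₂) = -0.416977+0.233615i ; Δ = +0.120184-0.019209i
  [+2]  conj(Y_{4,2})(Ω₁) = +0.144873+0.123115i ; Y_{4,2}(Ω₂) = +0.174787-0.285453i ; Δ = +0.060465-0.019835i
  [+3]  conj(Y_{4,3})(Ω₁) = +0.199933+0.353920i ; Y_{4,3}(Ω₂) = -0.004603+0.118748i ; Δ = -0.042948+0.022113i
  [+4]  conj(Y_{4,4})(Ω₁) = +0.040017+0.244815i ; Y_{4,4}(Ω₂) = -0.010343-0.020265i ; Δ = +0.004547-0.003343i
Σ over m = +0.265481+0.000000i; ×(4π/9) → +0.370682+0.000000i. Real part: 0.370682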